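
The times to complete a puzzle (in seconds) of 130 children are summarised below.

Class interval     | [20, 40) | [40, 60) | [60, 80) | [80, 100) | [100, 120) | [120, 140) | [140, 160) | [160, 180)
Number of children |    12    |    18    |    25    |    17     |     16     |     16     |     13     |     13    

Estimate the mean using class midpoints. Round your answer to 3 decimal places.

Midpoints: 30, 50, 70, 90, 110, 130, 150, 170
Σfm = 12×30 + 18×50 + 25×70 + 17×90 + 16×110 + 16×130 + 13×150 + 13×170 = 12540
n = Σf = 130
Mean = 12540 / 130 = 96.4615

96.462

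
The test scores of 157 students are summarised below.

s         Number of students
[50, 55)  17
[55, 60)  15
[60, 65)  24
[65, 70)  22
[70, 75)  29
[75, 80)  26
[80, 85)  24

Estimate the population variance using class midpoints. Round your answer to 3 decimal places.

Midpoints: 52.5, 57.5, 62.5, 67.5, 72.5, 77.5, 82.5
n = 157, Σfm = 10837.5, mean = 69.0287
Σfm² = 762381.25
Σf(m − x̄)² = Σfm² − (Σfm)²/n = 762381.25 − 10837.5²/157 = 14283.1210
Population variance = 14283.1210 / 157 = 90.9753

90.975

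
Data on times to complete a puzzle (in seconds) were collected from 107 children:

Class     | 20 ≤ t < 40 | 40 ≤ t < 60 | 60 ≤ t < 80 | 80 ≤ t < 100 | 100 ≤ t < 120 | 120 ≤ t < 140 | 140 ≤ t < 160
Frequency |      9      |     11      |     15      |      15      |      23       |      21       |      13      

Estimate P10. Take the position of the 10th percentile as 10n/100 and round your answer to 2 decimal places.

Cumulative frequencies: 9, 20, 35, 50, 73, 94, 107
n = 107; position = 10n/100 = 10.7.
This falls in the class 40 ≤ t < 60: L = 40, F = 9, f = 11, h = 20.
10th percentile ≈ 40 + ((10.7 − 9) / 11) × 20 = 43.0909

43.09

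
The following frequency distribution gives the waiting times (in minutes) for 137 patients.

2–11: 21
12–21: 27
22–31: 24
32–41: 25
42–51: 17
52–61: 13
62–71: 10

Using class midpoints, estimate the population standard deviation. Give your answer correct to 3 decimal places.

Midpoints: 6.5, 16.5, 26.5, 36.5, 46.5, 56.5, 66.5
n = 137, Σfm = 4320.5, mean = 31.5365
Σfm² = 180878.25
Σf(m − x̄)² = Σfm² − (Σfm)²/n = 180878.25 − 4320.5²/137 = 44624.8175
Population variance = 44624.8175 / 137 = 325.7286
Standard deviation = √325.7286 = 18.0480

18.048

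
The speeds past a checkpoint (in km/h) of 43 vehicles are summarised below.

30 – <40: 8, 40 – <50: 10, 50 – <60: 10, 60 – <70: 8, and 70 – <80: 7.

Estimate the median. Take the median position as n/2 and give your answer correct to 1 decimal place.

53.5

Cumulative frequencies: 8, 18, 28, 36, 43
n = 43; position = n/2 = 21.5.
This falls in the class 50 – <60: L = 50, F = 18, f = 10, h = 10.
Median ≈ 50 + ((21.5 − 18) / 10) × 10 = 53.5000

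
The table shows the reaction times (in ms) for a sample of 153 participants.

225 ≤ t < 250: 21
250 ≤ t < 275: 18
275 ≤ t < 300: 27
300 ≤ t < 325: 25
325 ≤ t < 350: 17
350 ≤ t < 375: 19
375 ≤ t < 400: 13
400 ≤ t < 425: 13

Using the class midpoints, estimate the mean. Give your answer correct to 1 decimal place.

315.8

Midpoints: 237.5, 262.5, 287.5, 312.5, 337.5, 362.5, 387.5, 412.5
Σfm = 21×237.5 + 18×262.5 + 27×287.5 + 25×312.5 + 17×337.5 + 19×362.5 + 13×387.5 + 13×412.5 = 48312.5
n = Σf = 153
Mean = 48312.5 / 153 = 315.7680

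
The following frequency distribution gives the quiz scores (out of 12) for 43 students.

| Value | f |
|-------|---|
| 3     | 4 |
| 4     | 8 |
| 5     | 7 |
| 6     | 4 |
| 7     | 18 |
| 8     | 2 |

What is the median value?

6

Cumulative frequencies: 4, 12, 19, 23, 41, 43
n = 43, so the median is the value in position (n+1)/2 = 22.
Position 22 falls at value 6.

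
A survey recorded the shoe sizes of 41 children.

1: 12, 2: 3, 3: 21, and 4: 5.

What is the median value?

3

Cumulative frequencies: 12, 15, 36, 41
n = 41, so the median is the value in position (n+1)/2 = 21.
Position 21 falls at value 3.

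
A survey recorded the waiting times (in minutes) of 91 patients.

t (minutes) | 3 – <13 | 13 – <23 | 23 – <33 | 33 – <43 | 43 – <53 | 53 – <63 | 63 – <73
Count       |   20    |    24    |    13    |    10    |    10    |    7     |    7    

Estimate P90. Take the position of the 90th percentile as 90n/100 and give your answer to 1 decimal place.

Cumulative frequencies: 20, 44, 57, 67, 77, 84, 91
n = 91; position = 90n/100 = 81.9.
This falls in the class 53 – <63: L = 53, F = 77, f = 7, h = 10.
90th percentile ≈ 53 + ((81.9 − 77) / 7) × 10 = 60.0000

60.0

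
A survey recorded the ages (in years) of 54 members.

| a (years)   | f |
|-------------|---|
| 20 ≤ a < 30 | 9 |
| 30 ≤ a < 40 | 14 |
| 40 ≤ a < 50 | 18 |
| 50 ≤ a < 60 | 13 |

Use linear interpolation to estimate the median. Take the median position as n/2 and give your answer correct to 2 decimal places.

Cumulative frequencies: 9, 23, 41, 54
n = 54; position = n/2 = 27.
This falls in the class 40 ≤ a < 50: L = 40, F = 23, f = 18, h = 10.
Median ≈ 40 + ((27 − 23) / 18) × 10 = 42.2222

42.22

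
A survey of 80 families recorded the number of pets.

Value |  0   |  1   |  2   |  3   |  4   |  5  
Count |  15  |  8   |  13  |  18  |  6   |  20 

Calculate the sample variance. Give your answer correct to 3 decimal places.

Values: 0, 1, 2, 3, 4, 5
n = 80, Σfx = 212, mean = 2.6500
Σfx² = 818
Σf(x − x̄)² = Σfx² − (Σfx)²/n = 818 − 212²/80 = 256.2000
Sample variance = 256.2000 / 79 = 3.2430

3.243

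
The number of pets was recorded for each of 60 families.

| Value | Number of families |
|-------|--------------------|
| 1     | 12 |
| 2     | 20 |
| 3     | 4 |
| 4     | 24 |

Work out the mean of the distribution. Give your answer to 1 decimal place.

2.7

Values: 1, 2, 3, 4
Σfx = 12×1 + 20×2 + 4×3 + 24×4 = 160
n = Σf = 60
Mean = 160 / 60 = 2.6667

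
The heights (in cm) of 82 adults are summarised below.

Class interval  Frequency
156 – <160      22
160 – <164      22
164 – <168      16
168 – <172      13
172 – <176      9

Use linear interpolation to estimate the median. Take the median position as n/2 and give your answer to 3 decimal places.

163.455

Cumulative frequencies: 22, 44, 60, 73, 82
n = 82; position = n/2 = 41.
This falls in the class 160 – <164: L = 160, F = 22, f = 22, h = 4.
Median ≈ 160 + ((41 − 22) / 22) × 4 = 163.4545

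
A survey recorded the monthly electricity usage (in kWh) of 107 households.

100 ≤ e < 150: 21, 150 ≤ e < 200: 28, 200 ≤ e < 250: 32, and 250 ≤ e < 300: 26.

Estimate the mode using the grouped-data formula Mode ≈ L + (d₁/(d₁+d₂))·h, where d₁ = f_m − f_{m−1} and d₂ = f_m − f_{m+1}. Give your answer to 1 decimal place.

Modal class: 200 ≤ e < 250 (highest frequency 32).
d₁ = 32 − 28 = 4, d₂ = 32 − 26 = 6
Mode ≈ 200 + (4/(4+6)) × 50 = 200 + 20.0000 = 220.0000

220.0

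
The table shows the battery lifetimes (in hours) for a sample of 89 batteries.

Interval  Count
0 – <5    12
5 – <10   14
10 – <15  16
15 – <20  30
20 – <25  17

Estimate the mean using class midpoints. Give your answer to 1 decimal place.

14.0

Midpoints: 2.5, 7.5, 12.5, 17.5, 22.5
Σfm = 12×2.5 + 14×7.5 + 16×12.5 + 30×17.5 + 17×22.5 = 1242.5
n = Σf = 89
Mean = 1242.5 / 89 = 13.9607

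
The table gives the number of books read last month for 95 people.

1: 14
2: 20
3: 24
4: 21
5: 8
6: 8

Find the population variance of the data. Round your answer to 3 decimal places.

2.097

Values: 1, 2, 3, 4, 5, 6
n = 95, Σfx = 298, mean = 3.1368
Σfx² = 1134
Σf(x − x̄)² = Σfx² − (Σfx)²/n = 1134 − 298²/95 = 199.2211
Population variance = 199.2211 / 95 = 2.0971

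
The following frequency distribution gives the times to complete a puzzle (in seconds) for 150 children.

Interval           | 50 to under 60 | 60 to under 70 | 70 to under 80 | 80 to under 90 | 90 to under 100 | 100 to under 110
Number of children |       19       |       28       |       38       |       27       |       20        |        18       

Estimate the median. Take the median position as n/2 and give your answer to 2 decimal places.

Cumulative frequencies: 19, 47, 85, 112, 132, 150
n = 150; position = n/2 = 75.
This falls in the class 70 to under 80: L = 70, F = 47, f = 38, h = 10.
Median ≈ 70 + ((75 − 47) / 38) × 10 = 77.3684

77.37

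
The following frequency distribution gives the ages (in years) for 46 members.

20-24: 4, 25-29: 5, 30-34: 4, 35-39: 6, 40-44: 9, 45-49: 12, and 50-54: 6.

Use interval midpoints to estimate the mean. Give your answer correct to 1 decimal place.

39.7

Midpoints: 22, 27, 32, 37, 42, 47, 52
Σfm = 4×22 + 5×27 + 4×32 + 6×37 + 9×42 + 12×47 + 6×52 = 1827
n = Σf = 46
Mean = 1827 / 46 = 39.7174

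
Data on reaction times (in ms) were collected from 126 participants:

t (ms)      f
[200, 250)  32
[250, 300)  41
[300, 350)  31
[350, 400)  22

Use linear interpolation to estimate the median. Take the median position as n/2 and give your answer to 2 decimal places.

287.80

Cumulative frequencies: 32, 73, 104, 126
n = 126; position = n/2 = 63.
This falls in the class [250, 300): L = 250, F = 32, f = 41, h = 50.
Median ≈ 250 + ((63 − 32) / 41) × 50 = 287.8049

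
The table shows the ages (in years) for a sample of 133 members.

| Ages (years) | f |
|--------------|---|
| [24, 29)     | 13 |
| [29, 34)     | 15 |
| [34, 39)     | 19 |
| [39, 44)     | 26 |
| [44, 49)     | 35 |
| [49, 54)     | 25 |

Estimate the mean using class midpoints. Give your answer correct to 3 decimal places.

41.387

Midpoints: 26.5, 31.5, 36.5, 41.5, 46.5, 51.5
Σfm = 13×26.5 + 15×31.5 + 19×36.5 + 26×41.5 + 35×46.5 + 25×51.5 = 5504.5
n = Σf = 133
Mean = 5504.5 / 133 = 41.3872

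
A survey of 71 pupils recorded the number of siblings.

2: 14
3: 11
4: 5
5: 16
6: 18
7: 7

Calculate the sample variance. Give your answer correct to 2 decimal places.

2.88

Values: 2, 3, 4, 5, 6, 7
n = 71, Σfx = 318, mean = 4.4789
Σfx² = 1626
Σf(x − x̄)² = Σfx² − (Σfx)²/n = 1626 − 318²/71 = 201.7183
Sample variance = 201.7183 / 70 = 2.8817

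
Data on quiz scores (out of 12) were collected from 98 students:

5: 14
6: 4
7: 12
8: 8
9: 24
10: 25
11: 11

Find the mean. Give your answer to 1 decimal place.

Values: 5, 6, 7, 8, 9, 10, 11
Σfx = 14×5 + 4×6 + 12×7 + 8×8 + 24×9 + 25×10 + 11×11 = 829
n = Σf = 98
Mean = 829 / 98 = 8.4592

8.5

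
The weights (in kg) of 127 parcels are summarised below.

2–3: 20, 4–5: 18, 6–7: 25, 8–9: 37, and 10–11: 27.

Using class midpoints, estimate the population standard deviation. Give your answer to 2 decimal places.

2.72

Midpoints: 2.5, 4.5, 6.5, 8.5, 10.5
n = 127, Σfm = 891.5, mean = 7.0197
Σfm² = 7195.75
Σf(m − x̄)² = Σfm² − (Σfm)²/n = 7195.75 − 891.5²/127 = 937.7008
Population variance = 937.7008 / 127 = 7.3835
Standard deviation = √7.3835 = 2.7173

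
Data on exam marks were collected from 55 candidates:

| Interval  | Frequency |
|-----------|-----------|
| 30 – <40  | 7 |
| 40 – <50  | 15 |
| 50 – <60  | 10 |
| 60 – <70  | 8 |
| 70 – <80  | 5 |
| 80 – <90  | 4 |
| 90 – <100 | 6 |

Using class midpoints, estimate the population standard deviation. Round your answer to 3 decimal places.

Midpoints: 35, 45, 55, 65, 75, 85, 95
n = 55, Σfm = 3275, mean = 59.5455
Σfm² = 214175
Σf(m − x̄)² = Σfm² − (Σfm)²/n = 214175 − 3275²/55 = 19163.6364
Population variance = 19163.6364 / 55 = 348.4298
Standard deviation = √348.4298 = 18.6663

18.666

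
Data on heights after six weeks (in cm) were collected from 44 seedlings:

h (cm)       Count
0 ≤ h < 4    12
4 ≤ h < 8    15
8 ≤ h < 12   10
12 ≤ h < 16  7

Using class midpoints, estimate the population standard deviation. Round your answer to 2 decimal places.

Midpoints: 2, 6, 10, 14
n = 44, Σfm = 312, mean = 7.0909
Σfm² = 2960
Σf(m − x̄)² = Σfm² − (Σfm)²/n = 2960 − 312²/44 = 747.6364
Population variance = 747.6364 / 44 = 16.9917
Standard deviation = √16.9917 = 4.1221

4.12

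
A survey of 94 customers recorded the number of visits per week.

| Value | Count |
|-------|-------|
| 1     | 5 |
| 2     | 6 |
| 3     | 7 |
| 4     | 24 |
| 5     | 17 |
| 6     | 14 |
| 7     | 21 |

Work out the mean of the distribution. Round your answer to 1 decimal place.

4.8

Values: 1, 2, 3, 4, 5, 6, 7
Σfx = 5×1 + 6×2 + 7×3 + 24×4 + 17×5 + 14×6 + 21×7 = 450
n = Σf = 94
Mean = 450 / 94 = 4.7872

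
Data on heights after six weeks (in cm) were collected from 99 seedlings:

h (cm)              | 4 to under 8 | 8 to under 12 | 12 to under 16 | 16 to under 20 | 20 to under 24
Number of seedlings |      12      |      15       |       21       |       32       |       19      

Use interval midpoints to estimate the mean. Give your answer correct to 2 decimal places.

Midpoints: 6, 10, 14, 18, 22
Σfm = 12×6 + 15×10 + 21×14 + 32×18 + 19×22 = 1510
n = Σf = 99
Mean = 1510 / 99 = 15.2525

15.25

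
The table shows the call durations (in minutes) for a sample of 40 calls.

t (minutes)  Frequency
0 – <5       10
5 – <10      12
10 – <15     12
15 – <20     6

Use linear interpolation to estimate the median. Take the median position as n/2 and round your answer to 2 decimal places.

9.17

Cumulative frequencies: 10, 22, 34, 40
n = 40; position = n/2 = 20.
This falls in the class 5 – <10: L = 5, F = 10, f = 12, h = 5.
Median ≈ 5 + ((20 − 10) / 12) × 5 = 9.1667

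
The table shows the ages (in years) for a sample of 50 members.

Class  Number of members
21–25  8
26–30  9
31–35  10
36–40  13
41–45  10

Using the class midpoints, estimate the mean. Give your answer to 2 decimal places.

Midpoints: 23, 28, 33, 38, 43
Σfm = 8×23 + 9×28 + 10×33 + 13×38 + 10×43 = 1690
n = Σf = 50
Mean = 1690 / 50 = 33.8000

33.80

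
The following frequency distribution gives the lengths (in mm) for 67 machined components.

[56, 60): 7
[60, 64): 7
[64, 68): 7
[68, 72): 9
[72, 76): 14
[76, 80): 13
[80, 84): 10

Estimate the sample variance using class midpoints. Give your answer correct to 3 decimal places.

58.739

Midpoints: 58, 62, 66, 70, 74, 78, 82
n = 67, Σfm = 4802, mean = 71.6716
Σfm² = 348044
Σf(m − x̄)² = Σfm² − (Σfm)²/n = 348044 − 4802²/67 = 3876.7761
Sample variance = 3876.7761 / 66 = 58.7390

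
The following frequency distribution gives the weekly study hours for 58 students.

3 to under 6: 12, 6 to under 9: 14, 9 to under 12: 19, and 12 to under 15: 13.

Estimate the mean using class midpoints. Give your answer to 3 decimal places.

9.207

Midpoints: 4.5, 7.5, 10.5, 13.5
Σfm = 12×4.5 + 14×7.5 + 19×10.5 + 13×13.5 = 534
n = Σf = 58
Mean = 534 / 58 = 9.2069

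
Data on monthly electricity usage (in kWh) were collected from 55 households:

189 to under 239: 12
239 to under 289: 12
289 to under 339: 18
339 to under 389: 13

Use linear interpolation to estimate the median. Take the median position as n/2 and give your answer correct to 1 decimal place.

Cumulative frequencies: 12, 24, 42, 55
n = 55; position = n/2 = 27.5.
This falls in the class 289 to under 339: L = 289, F = 24, f = 18, h = 50.
Median ≈ 289 + ((27.5 − 24) / 18) × 50 = 298.7222

298.7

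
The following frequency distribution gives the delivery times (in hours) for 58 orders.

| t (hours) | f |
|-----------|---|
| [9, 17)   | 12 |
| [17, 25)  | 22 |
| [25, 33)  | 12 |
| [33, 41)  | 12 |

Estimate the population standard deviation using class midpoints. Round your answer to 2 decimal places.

Midpoints: 13, 21, 29, 37
n = 58, Σfm = 1410, mean = 24.3103
Σfm² = 38250
Σf(m − x̄)² = Σfm² − (Σfm)²/n = 38250 − 1410²/58 = 3972.4138
Population variance = 3972.4138 / 58 = 68.4899
Standard deviation = √68.4899 = 8.2759

8.28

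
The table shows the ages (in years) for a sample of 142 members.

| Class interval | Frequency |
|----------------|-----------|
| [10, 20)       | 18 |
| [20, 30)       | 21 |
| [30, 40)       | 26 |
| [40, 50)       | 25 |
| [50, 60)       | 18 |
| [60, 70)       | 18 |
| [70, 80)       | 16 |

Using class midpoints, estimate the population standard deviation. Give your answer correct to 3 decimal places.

Midpoints: 15, 25, 35, 45, 55, 65, 75
n = 142, Σfm = 6190, mean = 43.5915
Σfm² = 320150
Σf(m − x̄)² = Σfm² − (Σfm)²/n = 320150 − 6190²/142 = 50318.3099
Population variance = 50318.3099 / 142 = 354.3543
Standard deviation = √354.3543 = 18.8243

18.824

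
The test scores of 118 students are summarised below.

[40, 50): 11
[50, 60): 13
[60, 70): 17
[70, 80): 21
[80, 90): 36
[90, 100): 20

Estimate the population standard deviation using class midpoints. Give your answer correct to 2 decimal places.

Midpoints: 45, 55, 65, 75, 85, 95
n = 118, Σfm = 8850, mean = 75.0000
Σfm² = 692150
Σf(m − x̄)² = Σfm² − (Σfm)²/n = 692150 − 8850²/118 = 28400.0000
Population variance = 28400.0000 / 118 = 240.6780
Standard deviation = √240.6780 = 15.5138

15.51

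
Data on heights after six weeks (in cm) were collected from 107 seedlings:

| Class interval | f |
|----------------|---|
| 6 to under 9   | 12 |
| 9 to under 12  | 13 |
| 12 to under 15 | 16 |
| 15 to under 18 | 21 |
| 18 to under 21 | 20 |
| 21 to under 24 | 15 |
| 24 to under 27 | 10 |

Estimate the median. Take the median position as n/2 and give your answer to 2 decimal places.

16.79

Cumulative frequencies: 12, 25, 41, 62, 82, 97, 107
n = 107; position = n/2 = 53.5.
This falls in the class 15 to under 18: L = 15, F = 41, f = 21, h = 3.
Median ≈ 15 + ((53.5 − 41) / 21) × 3 = 16.7857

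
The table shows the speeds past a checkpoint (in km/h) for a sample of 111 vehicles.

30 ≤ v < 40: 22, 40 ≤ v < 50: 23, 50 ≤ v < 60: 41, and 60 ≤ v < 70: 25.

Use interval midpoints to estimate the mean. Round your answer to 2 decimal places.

51.22

Midpoints: 35, 45, 55, 65
Σfm = 22×35 + 23×45 + 41×55 + 25×65 = 5685
n = Σf = 111
Mean = 5685 / 111 = 51.2162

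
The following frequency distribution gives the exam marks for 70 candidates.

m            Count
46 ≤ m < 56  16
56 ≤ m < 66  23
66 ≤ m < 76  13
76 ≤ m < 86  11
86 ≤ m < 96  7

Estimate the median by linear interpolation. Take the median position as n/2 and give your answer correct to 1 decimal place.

Cumulative frequencies: 16, 39, 52, 63, 70
n = 70; position = n/2 = 35.
This falls in the class 56 ≤ m < 66: L = 56, F = 16, f = 23, h = 10.
Median ≈ 56 + ((35 − 16) / 23) × 10 = 64.2609

64.3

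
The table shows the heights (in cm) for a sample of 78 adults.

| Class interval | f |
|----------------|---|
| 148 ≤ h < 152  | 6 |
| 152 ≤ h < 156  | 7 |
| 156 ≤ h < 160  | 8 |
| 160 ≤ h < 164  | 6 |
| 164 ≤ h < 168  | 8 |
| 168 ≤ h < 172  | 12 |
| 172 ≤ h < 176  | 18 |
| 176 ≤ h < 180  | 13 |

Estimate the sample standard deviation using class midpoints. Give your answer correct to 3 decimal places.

Midpoints: 150, 154, 158, 162, 166, 170, 174, 178
n = 78, Σfm = 13028, mean = 167.0256
Σfm² = 2182296
Σf(m − x̄)² = Σfm² − (Σfm)²/n = 2182296 − 13028²/78 = 6285.9487
Sample variance = 6285.9487 / 77 = 81.6357
Standard deviation = √81.6357 = 9.0352

9.035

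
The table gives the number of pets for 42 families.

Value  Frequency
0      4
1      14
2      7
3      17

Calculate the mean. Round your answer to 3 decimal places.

1.881

Values: 0, 1, 2, 3
Σfx = 4×0 + 14×1 + 7×2 + 17×3 = 79
n = Σf = 42
Mean = 79 / 42 = 1.8810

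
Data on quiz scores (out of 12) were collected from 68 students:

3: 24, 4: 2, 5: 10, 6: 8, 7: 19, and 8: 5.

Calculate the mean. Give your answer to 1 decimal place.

5.2

Values: 3, 4, 5, 6, 7, 8
Σfx = 24×3 + 2×4 + 10×5 + 8×6 + 19×7 + 5×8 = 351
n = Σf = 68
Mean = 351 / 68 = 5.1618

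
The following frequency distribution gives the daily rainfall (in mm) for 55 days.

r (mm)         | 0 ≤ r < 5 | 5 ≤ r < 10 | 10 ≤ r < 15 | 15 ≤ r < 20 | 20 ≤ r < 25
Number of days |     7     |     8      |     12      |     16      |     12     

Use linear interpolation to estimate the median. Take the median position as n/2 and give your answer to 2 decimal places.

15.16

Cumulative frequencies: 7, 15, 27, 43, 55
n = 55; position = n/2 = 27.5.
This falls in the class 15 ≤ r < 20: L = 15, F = 27, f = 16, h = 5.
Median ≈ 15 + ((27.5 − 27) / 16) × 5 = 15.1562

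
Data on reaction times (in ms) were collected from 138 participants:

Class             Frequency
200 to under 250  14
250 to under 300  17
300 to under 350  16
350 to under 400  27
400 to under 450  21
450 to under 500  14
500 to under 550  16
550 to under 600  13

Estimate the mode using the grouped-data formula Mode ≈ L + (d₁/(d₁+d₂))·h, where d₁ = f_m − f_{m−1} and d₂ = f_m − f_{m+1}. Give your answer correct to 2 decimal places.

382.35

Modal class: 350 to under 400 (highest frequency 27).
d₁ = 27 − 16 = 11, d₂ = 27 − 21 = 6
Mode ≈ 350 + (11/(11+6)) × 50 = 350 + 32.3529 = 382.3529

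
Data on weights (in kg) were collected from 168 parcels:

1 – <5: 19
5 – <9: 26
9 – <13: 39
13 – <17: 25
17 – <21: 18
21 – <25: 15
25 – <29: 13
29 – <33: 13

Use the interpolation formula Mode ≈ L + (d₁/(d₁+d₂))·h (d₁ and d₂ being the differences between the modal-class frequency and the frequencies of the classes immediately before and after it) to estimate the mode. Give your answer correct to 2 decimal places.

10.93

Modal class: 9 – <13 (highest frequency 39).
d₁ = 39 − 26 = 13, d₂ = 39 − 25 = 14
Mode ≈ 9 + (13/(13+14)) × 4 = 9 + 1.9259 = 10.9259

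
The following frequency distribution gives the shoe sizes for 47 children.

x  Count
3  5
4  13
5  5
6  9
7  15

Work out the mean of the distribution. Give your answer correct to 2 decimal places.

Values: 3, 4, 5, 6, 7
Σfx = 5×3 + 13×4 + 5×5 + 9×6 + 15×7 = 251
n = Σf = 47
Mean = 251 / 47 = 5.3404

5.34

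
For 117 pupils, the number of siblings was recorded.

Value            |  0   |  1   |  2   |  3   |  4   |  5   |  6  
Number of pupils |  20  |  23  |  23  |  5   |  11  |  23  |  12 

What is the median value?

2

Cumulative frequencies: 20, 43, 66, 71, 82, 105, 117
n = 117, so the median is the value in position (n+1)/2 = 59.
Position 59 falls at value 2.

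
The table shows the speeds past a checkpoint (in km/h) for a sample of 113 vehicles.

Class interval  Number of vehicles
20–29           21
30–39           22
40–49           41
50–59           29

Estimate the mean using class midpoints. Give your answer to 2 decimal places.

41.40

Midpoints: 24.5, 34.5, 44.5, 54.5
Σfm = 21×24.5 + 22×34.5 + 41×44.5 + 29×54.5 = 4678.5
n = Σf = 113
Mean = 4678.5 / 113 = 41.4027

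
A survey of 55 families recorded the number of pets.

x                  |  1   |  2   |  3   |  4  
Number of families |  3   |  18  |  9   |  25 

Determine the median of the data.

3

Cumulative frequencies: 3, 21, 30, 55
n = 55, so the median is the value in position (n+1)/2 = 28.
Position 28 falls at value 3.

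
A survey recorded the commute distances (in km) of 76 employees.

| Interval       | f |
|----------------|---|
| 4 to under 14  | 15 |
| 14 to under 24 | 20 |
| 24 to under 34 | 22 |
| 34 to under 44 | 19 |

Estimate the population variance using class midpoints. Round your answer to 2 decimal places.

113.63

Midpoints: 9, 19, 29, 39
n = 76, Σfm = 1894, mean = 24.9211
Σfm² = 55836
Σf(m − x̄)² = Σfm² − (Σfm)²/n = 55836 − 1894²/76 = 8635.5263
Population variance = 8635.5263 / 76 = 113.6253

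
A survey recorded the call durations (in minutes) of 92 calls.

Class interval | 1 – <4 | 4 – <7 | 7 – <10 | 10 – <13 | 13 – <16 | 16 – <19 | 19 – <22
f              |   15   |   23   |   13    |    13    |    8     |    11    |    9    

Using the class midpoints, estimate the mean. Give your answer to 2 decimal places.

9.97

Midpoints: 2.5, 5.5, 8.5, 11.5, 14.5, 17.5, 20.5
Σfm = 15×2.5 + 23×5.5 + 13×8.5 + 13×11.5 + 8×14.5 + 11×17.5 + 9×20.5 = 917
n = Σf = 92
Mean = 917 / 92 = 9.9674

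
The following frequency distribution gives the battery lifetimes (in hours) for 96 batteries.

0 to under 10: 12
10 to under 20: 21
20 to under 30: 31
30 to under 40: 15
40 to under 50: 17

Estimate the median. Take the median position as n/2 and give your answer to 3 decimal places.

Cumulative frequencies: 12, 33, 64, 79, 96
n = 96; position = n/2 = 48.
This falls in the class 20 to under 30: L = 20, F = 33, f = 31, h = 10.
Median ≈ 20 + ((48 − 33) / 31) × 10 = 24.8387

24.839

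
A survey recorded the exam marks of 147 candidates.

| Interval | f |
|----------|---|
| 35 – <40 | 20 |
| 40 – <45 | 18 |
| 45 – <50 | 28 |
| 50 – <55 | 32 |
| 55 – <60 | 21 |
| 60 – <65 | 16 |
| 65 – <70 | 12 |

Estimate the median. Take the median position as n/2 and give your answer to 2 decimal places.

Cumulative frequencies: 20, 38, 66, 98, 119, 135, 147
n = 147; position = n/2 = 73.5.
This falls in the class 50 – <55: L = 50, F = 66, f = 32, h = 5.
Median ≈ 50 + ((73.5 − 66) / 32) × 5 = 51.1719

51.17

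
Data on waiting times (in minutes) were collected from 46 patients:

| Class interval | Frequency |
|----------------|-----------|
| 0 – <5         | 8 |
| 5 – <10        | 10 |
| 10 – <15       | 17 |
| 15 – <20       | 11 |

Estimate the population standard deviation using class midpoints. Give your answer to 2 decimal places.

5.11

Midpoints: 2.5, 7.5, 12.5, 17.5
n = 46, Σfm = 500, mean = 10.8696
Σfm² = 6637.5
Σf(m − x̄)² = Σfm² − (Σfm)²/n = 6637.5 − 500²/46 = 1202.7174
Population variance = 1202.7174 / 46 = 26.1460
Standard deviation = √26.1460 = 5.1133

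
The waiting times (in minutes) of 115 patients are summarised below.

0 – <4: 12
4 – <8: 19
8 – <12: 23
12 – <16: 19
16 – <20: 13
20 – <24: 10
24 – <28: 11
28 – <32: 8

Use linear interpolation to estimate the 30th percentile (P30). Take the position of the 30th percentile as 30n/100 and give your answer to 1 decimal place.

Cumulative frequencies: 12, 31, 54, 73, 86, 96, 107, 115
n = 115; position = 30n/100 = 34.5.
This falls in the class 8 – <12: L = 8, F = 31, f = 23, h = 4.
30th percentile ≈ 8 + ((34.5 − 31) / 23) × 4 = 8.6087

8.6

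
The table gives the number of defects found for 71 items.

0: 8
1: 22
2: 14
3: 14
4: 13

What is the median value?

2

Cumulative frequencies: 8, 30, 44, 58, 71
n = 71, so the median is the value in position (n+1)/2 = 36.
Position 36 falls at value 2.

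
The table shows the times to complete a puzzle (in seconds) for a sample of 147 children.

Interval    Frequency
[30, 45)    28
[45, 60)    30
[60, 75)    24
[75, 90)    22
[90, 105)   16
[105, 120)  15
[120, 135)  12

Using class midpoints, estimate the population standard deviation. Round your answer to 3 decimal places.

Midpoints: 37.5, 52.5, 67.5, 82.5, 97.5, 112.5, 127.5
n = 147, Σfm = 10837.5, mean = 73.7245
Σfm² = 918168.75
Σf(m − x̄)² = Σfm² − (Σfm)²/n = 918168.75 − 10837.5²/147 = 119179.5918
Population variance = 119179.5918 / 147 = 810.7455
Standard deviation = √810.7455 = 28.4736

28.474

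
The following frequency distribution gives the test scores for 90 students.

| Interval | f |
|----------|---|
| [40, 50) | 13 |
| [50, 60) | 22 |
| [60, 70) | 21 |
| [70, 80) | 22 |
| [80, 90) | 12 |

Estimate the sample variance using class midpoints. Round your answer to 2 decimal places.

161.75

Midpoints: 45, 55, 65, 75, 85
n = 90, Σfm = 5830, mean = 64.7778
Σfm² = 392050
Σf(m − x̄)² = Σfm² − (Σfm)²/n = 392050 − 5830²/90 = 14395.5556
Sample variance = 14395.5556 / 89 = 161.7478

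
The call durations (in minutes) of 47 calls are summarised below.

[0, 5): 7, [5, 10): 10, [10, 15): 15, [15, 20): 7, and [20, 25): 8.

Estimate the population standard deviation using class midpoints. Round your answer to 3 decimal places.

6.399

Midpoints: 2.5, 7.5, 12.5, 17.5, 22.5
n = 47, Σfm = 582.5, mean = 12.3936
Σfm² = 9143.75
Σf(m − x̄)² = Σfm² − (Σfm)²/n = 9143.75 − 582.5²/47 = 1924.4681
Population variance = 1924.4681 / 47 = 40.9461
Standard deviation = √40.9461 = 6.3989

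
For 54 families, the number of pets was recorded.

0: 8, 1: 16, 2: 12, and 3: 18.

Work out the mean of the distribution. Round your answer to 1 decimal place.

1.7

Values: 0, 1, 2, 3
Σfx = 8×0 + 16×1 + 12×2 + 18×3 = 94
n = Σf = 54
Mean = 94 / 54 = 1.7407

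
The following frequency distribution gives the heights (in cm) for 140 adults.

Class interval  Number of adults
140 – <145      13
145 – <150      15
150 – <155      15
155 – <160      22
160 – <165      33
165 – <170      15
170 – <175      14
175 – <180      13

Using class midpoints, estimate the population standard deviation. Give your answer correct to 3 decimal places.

Midpoints: 142.5, 147.5, 152.5, 157.5, 162.5, 167.5, 172.5, 177.5
n = 140, Σfm = 22415, mean = 160.1071
Σfm² = 3603325
Σf(m − x̄)² = Σfm² − (Σfm)²/n = 3603325 − 22415²/140 = 14523.3929
Population variance = 14523.3929 / 140 = 103.7385
Standard deviation = √103.7385 = 10.1852

10.185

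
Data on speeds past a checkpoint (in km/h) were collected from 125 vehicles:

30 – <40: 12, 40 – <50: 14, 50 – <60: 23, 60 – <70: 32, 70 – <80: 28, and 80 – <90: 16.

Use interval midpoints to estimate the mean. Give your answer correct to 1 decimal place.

Midpoints: 35, 45, 55, 65, 75, 85
Σfm = 12×35 + 14×45 + 23×55 + 32×65 + 28×75 + 16×85 = 7855
n = Σf = 125
Mean = 7855 / 125 = 62.8400

62.8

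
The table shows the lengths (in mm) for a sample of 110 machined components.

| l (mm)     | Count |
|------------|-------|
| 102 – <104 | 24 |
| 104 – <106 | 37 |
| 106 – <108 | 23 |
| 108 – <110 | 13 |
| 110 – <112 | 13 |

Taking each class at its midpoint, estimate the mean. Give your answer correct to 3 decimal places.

Midpoints: 103, 105, 107, 109, 111
Σfm = 24×103 + 37×105 + 23×107 + 13×109 + 13×111 = 11678
n = Σf = 110
Mean = 11678 / 110 = 106.1636

106.164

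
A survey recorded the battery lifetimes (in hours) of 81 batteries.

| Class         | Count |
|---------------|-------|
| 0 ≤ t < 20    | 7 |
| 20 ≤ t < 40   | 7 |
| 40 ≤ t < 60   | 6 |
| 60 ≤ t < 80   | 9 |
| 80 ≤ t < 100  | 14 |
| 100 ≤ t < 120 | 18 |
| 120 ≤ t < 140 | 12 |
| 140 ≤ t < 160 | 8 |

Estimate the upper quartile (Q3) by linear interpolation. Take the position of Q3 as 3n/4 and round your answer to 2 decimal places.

119.72

Cumulative frequencies: 7, 14, 20, 29, 43, 61, 73, 81
n = 81; position = 3n/4 = 60.75.
This falls in the class 100 ≤ t < 120: L = 100, F = 43, f = 18, h = 20.
Upper quartile ≈ 100 + ((60.75 − 43) / 18) × 20 = 119.7222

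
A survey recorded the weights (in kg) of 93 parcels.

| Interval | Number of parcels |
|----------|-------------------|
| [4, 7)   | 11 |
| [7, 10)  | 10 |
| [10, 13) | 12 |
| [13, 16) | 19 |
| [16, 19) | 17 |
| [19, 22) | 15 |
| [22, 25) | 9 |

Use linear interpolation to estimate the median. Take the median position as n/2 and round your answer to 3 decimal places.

Cumulative frequencies: 11, 21, 33, 52, 69, 84, 93
n = 93; position = n/2 = 46.5.
This falls in the class [13, 16): L = 13, F = 33, f = 19, h = 3.
Median ≈ 13 + ((46.5 − 33) / 19) × 3 = 15.1316

15.132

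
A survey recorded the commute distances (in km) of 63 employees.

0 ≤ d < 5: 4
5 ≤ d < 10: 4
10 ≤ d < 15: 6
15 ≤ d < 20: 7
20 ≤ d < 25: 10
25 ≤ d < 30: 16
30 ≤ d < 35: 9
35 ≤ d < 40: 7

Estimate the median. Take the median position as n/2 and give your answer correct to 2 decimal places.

Cumulative frequencies: 4, 8, 14, 21, 31, 47, 56, 63
n = 63; position = n/2 = 31.5.
This falls in the class 25 ≤ d < 30: L = 25, F = 31, f = 16, h = 5.
Median ≈ 25 + ((31.5 − 31) / 16) × 5 = 25.1562

25.16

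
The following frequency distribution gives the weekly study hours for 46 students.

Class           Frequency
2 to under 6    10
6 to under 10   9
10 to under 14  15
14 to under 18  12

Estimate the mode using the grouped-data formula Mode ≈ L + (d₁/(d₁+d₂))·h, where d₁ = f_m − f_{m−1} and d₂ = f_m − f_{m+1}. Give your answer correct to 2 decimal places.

Modal class: 10 to under 14 (highest frequency 15).
d₁ = 15 − 9 = 6, d₂ = 15 − 12 = 3
Mode ≈ 10 + (6/(6+3)) × 4 = 10 + 2.6667 = 12.6667

12.67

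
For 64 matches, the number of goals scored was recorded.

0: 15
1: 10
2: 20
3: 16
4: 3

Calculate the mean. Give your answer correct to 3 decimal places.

Values: 0, 1, 2, 3, 4
Σfx = 15×0 + 10×1 + 20×2 + 16×3 + 3×4 = 110
n = Σf = 64
Mean = 110 / 64 = 1.7188

1.719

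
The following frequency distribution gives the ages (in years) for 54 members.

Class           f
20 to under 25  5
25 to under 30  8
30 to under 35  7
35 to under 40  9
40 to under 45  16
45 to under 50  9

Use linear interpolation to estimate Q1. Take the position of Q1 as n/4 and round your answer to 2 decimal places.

Cumulative frequencies: 5, 13, 20, 29, 45, 54
n = 54; position = n/4 = 13.5.
This falls in the class 30 to under 35: L = 30, F = 13, f = 7, h = 5.
Lower quartile ≈ 30 + ((13.5 − 13) / 7) × 5 = 30.3571

30.36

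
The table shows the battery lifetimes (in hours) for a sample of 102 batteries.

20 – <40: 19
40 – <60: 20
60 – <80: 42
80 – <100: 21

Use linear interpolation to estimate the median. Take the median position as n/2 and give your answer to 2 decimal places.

Cumulative frequencies: 19, 39, 81, 102
n = 102; position = n/2 = 51.
This falls in the class 60 – <80: L = 60, F = 39, f = 42, h = 20.
Median ≈ 60 + ((51 − 39) / 42) × 20 = 65.7143

65.71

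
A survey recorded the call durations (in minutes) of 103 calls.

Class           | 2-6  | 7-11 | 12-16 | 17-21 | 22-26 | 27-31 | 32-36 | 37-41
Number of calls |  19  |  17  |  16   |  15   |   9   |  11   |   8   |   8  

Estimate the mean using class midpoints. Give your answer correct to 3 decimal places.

18.029

Midpoints: 4, 9, 14, 19, 24, 29, 34, 39
Σfm = 19×4 + 17×9 + 16×14 + 15×19 + 9×24 + 11×29 + 8×34 + 8×39 = 1857
n = Σf = 103
Mean = 1857 / 103 = 18.0291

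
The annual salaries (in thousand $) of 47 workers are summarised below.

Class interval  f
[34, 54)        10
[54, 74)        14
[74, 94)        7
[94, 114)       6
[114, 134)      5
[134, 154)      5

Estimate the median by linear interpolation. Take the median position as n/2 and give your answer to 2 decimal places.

73.29

Cumulative frequencies: 10, 24, 31, 37, 42, 47
n = 47; position = n/2 = 23.5.
This falls in the class [54, 74): L = 54, F = 10, f = 14, h = 20.
Median ≈ 54 + ((23.5 − 10) / 14) × 20 = 73.2857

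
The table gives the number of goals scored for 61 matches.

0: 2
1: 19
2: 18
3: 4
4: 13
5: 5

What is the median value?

Cumulative frequencies: 2, 21, 39, 43, 56, 61
n = 61, so the median is the value in position (n+1)/2 = 31.
Position 31 falls at value 2.

2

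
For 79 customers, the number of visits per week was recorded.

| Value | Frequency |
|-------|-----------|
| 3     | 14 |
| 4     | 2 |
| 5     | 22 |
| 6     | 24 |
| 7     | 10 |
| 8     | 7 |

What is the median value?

Cumulative frequencies: 14, 16, 38, 62, 72, 79
n = 79, so the median is the value in position (n+1)/2 = 40.
Position 40 falls at value 6.

6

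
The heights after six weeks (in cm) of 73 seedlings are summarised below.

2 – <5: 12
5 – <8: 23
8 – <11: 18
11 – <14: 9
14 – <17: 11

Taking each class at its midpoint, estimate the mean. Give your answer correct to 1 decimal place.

8.8

Midpoints: 3.5, 6.5, 9.5, 12.5, 15.5
Σfm = 12×3.5 + 23×6.5 + 18×9.5 + 9×12.5 + 11×15.5 = 645.5
n = Σf = 73
Mean = 645.5 / 73 = 8.8425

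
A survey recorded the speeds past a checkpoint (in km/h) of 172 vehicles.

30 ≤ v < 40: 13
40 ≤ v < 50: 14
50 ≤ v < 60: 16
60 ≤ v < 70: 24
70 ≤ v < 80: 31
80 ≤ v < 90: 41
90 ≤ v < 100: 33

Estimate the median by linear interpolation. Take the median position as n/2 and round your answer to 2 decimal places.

76.13

Cumulative frequencies: 13, 27, 43, 67, 98, 139, 172
n = 172; position = n/2 = 86.
This falls in the class 70 ≤ v < 80: L = 70, F = 67, f = 31, h = 10.
Median ≈ 70 + ((86 − 67) / 31) × 10 = 76.1290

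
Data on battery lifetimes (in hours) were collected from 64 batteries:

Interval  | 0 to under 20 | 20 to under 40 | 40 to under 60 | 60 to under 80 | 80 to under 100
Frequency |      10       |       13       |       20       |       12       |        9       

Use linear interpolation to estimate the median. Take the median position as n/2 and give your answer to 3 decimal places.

Cumulative frequencies: 10, 23, 43, 55, 64
n = 64; position = n/2 = 32.
This falls in the class 40 to under 60: L = 40, F = 23, f = 20, h = 20.
Median ≈ 40 + ((32 − 23) / 20) × 20 = 49.0000

49.000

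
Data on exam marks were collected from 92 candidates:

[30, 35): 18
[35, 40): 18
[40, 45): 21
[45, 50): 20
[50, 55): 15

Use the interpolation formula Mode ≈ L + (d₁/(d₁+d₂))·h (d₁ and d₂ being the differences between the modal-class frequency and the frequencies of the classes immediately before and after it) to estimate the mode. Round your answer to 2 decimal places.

Modal class: [40, 45) (highest frequency 21).
d₁ = 21 − 18 = 3, d₂ = 21 − 20 = 1
Mode ≈ 40 + (3/(3+1)) × 5 = 40 + 3.7500 = 43.7500

43.75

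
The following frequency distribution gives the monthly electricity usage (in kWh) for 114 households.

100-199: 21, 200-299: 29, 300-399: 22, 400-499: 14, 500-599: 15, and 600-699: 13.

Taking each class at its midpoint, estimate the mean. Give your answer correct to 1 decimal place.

360.0

Midpoints: 149.5, 249.5, 349.5, 449.5, 549.5, 649.5
Σfm = 21×149.5 + 29×249.5 + 22×349.5 + 14×449.5 + 15×549.5 + 13×649.5 = 41043
n = Σf = 114
Mean = 41043 / 114 = 360.0263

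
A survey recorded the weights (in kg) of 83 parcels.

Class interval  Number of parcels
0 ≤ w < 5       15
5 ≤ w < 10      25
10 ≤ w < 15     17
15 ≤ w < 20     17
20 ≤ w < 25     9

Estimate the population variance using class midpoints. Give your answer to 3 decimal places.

Midpoints: 2.5, 7.5, 12.5, 17.5, 22.5
n = 83, Σfm = 937.5, mean = 11.2952
Σfm² = 13918.75
Σf(m − x̄)² = Σfm² − (Σfm)²/n = 13918.75 − 937.5²/83 = 3329.5181
Population variance = 3329.5181 / 83 = 40.1147

40.115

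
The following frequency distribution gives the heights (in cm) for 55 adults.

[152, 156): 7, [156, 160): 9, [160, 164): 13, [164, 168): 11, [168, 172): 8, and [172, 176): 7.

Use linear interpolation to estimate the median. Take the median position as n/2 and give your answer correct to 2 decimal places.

163.54

Cumulative frequencies: 7, 16, 29, 40, 48, 55
n = 55; position = n/2 = 27.5.
This falls in the class [160, 164): L = 160, F = 16, f = 13, h = 4.
Median ≈ 160 + ((27.5 − 16) / 13) × 4 = 163.5385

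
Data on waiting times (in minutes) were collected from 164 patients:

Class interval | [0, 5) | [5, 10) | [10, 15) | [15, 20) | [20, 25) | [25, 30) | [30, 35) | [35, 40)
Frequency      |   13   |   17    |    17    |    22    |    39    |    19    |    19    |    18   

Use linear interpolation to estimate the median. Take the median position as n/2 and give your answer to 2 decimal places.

21.67

Cumulative frequencies: 13, 30, 47, 69, 108, 127, 146, 164
n = 164; position = n/2 = 82.
This falls in the class [20, 25): L = 20, F = 69, f = 39, h = 5.
Median ≈ 20 + ((82 − 69) / 39) × 5 = 21.6667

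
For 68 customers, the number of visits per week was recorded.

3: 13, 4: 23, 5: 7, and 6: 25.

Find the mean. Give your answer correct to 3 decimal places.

4.647

Values: 3, 4, 5, 6
Σfx = 13×3 + 23×4 + 7×5 + 25×6 = 316
n = Σf = 68
Mean = 316 / 68 = 4.6471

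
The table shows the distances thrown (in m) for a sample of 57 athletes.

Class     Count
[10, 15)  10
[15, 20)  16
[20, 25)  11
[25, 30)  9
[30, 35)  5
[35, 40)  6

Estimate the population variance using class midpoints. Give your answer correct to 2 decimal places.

Midpoints: 12.5, 17.5, 22.5, 27.5, 32.5, 37.5
n = 57, Σfm = 1287.5, mean = 22.5877
Σfm² = 32556.25
Σf(m − x̄)² = Σfm² − (Σfm)²/n = 32556.25 − 1287.5²/57 = 3474.5614
Population variance = 3474.5614 / 57 = 60.9572

60.96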